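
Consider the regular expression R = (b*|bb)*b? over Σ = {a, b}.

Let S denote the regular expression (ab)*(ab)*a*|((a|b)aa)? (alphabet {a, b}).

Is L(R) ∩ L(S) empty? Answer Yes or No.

No

The empty string ε is accepted by both R and S.
Hence L(R) ∩ L(S) ≠ ∅.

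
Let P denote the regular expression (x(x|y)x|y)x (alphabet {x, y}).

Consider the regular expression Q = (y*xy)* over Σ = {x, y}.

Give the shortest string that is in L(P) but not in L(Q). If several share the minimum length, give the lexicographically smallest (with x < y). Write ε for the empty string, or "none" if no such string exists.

The string yx is accepted by P but not by Q.
No shorter string lies in the difference, and yx is the lexicographically first length-2 string in L(P) \ L(Q).

yx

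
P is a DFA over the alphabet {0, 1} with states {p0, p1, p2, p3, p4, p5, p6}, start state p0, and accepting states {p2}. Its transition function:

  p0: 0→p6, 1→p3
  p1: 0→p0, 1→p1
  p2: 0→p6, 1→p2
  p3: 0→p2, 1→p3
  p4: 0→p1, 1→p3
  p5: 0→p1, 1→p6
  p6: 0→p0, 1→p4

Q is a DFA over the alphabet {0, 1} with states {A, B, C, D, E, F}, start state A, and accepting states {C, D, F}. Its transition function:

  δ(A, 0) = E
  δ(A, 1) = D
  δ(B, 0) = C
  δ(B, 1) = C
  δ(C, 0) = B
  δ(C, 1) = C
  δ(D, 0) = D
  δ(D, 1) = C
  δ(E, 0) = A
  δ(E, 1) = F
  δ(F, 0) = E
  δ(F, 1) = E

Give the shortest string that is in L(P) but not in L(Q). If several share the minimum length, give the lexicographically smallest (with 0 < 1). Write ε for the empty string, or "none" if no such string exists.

The string 110 is accepted by P but not by Q.
No shorter string lies in the difference, and 110 is the lexicographically first length-3 string in L(P) \ L(Q).

110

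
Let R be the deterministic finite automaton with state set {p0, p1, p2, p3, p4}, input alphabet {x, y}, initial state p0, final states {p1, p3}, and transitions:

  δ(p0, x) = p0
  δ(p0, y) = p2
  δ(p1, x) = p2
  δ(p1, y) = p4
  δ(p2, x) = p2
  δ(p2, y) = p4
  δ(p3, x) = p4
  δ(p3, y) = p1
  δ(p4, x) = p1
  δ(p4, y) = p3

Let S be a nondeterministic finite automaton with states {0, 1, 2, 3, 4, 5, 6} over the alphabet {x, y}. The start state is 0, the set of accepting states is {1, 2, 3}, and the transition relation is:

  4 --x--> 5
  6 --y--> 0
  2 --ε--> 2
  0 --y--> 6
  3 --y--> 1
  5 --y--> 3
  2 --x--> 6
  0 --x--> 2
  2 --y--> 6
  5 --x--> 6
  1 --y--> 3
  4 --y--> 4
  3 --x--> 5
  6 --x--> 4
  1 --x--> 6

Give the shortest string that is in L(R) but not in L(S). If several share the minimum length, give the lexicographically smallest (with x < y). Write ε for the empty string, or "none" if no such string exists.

yyy

The string yyy is accepted by R but not by S.
No shorter string lies in the difference, and yyy is the lexicographically first length-3 string in L(R) \ L(S).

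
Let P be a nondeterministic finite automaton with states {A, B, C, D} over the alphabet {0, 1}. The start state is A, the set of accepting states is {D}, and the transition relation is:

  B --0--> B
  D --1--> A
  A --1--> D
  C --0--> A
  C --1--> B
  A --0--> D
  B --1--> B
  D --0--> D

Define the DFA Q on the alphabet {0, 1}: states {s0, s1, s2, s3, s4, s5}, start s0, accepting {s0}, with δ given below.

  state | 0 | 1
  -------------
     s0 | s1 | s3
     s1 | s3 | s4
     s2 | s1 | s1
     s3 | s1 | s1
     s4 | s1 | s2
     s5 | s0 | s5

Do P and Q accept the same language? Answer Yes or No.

No

The string 0 is accepted by P but rejected by Q.
So L(P) ≠ L(Q).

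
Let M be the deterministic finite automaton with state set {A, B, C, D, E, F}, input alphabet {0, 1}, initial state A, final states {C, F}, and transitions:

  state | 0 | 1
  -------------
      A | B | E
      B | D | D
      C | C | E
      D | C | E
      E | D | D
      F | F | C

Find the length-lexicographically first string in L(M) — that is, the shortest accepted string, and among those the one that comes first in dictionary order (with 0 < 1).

000

A breadth-first search from A reaches an accepting state first via the path A → B → D → C on input 000.
No string of length < 3 is accepted (BFS exhausts all shorter strings without reaching an accepting state), and 000 is the lexicographically least accepting string of length 3.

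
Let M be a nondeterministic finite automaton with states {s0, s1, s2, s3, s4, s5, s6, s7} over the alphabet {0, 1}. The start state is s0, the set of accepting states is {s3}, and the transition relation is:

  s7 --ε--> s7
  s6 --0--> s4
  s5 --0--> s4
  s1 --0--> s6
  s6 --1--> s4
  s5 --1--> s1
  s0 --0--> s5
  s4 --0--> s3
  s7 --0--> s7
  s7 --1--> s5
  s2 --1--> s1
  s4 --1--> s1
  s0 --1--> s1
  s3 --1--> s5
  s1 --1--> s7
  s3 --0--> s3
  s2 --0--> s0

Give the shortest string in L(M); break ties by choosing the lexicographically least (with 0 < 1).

A breadth-first search from s0 reaches an accepting state first via the path s0 → s5 → s4 → s3 on input 000.
No string of length < 3 is accepted (BFS exhausts all shorter strings without reaching an accepting state), and 000 is the lexicographically least accepting string of length 3.

000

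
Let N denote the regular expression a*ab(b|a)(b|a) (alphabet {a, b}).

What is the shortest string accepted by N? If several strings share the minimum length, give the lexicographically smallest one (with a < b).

By inspection of the expression, no string of length less than 4 matches, and abaa is the lexicographically first match of length 4.

abaa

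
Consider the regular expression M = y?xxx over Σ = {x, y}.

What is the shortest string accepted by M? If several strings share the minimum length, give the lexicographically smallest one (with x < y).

xxx

By inspection of the expression, no string of length less than 3 matches, and xxx is the lexicographically first match of length 3.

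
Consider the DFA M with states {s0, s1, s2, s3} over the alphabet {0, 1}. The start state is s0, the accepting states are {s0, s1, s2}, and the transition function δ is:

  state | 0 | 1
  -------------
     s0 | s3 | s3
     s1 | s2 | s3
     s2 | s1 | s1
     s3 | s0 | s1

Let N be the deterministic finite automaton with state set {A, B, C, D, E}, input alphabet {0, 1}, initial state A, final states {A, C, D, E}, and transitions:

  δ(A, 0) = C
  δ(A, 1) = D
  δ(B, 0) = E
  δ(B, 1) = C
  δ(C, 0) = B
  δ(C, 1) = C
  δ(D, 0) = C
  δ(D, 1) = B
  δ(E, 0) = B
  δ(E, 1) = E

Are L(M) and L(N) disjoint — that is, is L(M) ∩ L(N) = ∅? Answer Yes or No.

No

The empty string ε is accepted by both M and N.
Hence L(M) ∩ L(N) ≠ ∅.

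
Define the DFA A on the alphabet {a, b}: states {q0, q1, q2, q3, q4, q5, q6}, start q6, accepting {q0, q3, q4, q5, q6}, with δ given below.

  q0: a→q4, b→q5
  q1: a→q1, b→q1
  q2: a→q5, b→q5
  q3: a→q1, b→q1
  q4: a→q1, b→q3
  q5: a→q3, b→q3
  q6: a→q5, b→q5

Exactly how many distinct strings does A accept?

7

The useful subgraph on states {q3, q5, q6} is acyclic, so L(A) is finite; the longest accepting path visits 3 useful states, giving maximum string length 2.
Counting accepting paths from q6 by length: 1 of length 0, 2 of length 1, 4 of length 2. Total 7.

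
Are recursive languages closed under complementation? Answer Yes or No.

Yes

Run the decider for L and flip its answer; since the decider halts on every input, this decides the complement.
So the recursive languages are closed under complement.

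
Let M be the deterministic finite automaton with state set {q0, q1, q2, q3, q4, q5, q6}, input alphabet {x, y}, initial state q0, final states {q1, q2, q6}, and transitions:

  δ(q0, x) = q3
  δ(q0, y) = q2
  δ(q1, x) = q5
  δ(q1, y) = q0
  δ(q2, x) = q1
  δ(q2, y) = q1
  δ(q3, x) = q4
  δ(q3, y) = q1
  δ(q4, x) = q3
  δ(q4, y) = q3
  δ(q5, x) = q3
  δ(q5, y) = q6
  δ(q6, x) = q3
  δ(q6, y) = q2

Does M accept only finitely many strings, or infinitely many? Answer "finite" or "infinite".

infinite

State q0 is reachable from the start and can reach an accepting state, and it lies on the cycle q0 → q2 → q1 → q0.
Traversing that cycle any number of times yields accepted strings of unbounded length, so the language is infinite.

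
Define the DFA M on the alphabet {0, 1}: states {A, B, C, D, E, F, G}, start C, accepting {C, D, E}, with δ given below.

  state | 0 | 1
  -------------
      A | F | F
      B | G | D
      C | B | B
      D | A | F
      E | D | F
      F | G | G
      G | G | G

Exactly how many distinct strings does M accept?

3

The useful subgraph on states {B, C, D} is acyclic, so L(M) is finite; the longest accepting path visits 3 useful states, giving maximum string length 2.
Counting accepting paths from C by length: 1 of length 0, 2 of length 2. Total 3.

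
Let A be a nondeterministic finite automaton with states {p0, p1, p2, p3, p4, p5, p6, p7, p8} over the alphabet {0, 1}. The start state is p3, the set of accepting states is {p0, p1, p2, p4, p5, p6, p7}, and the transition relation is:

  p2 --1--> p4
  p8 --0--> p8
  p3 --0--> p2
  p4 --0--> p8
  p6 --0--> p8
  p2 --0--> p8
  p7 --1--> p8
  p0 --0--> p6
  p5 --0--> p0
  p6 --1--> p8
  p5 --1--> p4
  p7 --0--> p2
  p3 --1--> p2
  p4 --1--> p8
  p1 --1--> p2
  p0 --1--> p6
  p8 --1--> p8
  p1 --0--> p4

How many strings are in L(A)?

The useful subgraph on states {p2, p3, p4} is acyclic, so L(A) is finite; the longest accepting path visits 3 useful states, giving maximum string length 2.
Counting accepting paths from p3 by length: 2 of length 1, 2 of length 2. Total 4.

4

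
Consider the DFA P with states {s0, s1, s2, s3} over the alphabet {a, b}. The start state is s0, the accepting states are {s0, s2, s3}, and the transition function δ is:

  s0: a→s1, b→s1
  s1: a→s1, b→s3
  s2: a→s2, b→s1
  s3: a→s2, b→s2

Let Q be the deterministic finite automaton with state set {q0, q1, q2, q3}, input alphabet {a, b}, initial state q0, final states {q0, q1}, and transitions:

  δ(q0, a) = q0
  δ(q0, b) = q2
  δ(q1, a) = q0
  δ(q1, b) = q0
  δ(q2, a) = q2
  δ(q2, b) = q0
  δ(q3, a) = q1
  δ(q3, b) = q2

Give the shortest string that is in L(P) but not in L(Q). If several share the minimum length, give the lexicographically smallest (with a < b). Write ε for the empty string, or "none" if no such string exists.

ab

The string ab is accepted by P but not by Q.
No shorter string lies in the difference, and ab is the lexicographically first length-2 string in L(P) \ L(Q).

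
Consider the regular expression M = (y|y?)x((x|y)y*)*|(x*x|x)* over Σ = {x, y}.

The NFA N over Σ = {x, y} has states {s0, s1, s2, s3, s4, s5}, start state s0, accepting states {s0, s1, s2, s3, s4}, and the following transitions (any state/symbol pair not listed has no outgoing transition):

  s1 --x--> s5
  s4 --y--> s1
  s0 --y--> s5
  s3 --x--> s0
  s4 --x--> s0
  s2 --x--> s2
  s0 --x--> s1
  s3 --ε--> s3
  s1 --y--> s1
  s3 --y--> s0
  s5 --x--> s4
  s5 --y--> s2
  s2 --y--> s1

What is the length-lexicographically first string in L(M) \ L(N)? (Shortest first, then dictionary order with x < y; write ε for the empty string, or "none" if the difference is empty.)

The string xx is accepted by M but not by N.
No shorter string lies in the difference, and xx is the lexicographically first length-2 string in L(M) \ L(N).

xx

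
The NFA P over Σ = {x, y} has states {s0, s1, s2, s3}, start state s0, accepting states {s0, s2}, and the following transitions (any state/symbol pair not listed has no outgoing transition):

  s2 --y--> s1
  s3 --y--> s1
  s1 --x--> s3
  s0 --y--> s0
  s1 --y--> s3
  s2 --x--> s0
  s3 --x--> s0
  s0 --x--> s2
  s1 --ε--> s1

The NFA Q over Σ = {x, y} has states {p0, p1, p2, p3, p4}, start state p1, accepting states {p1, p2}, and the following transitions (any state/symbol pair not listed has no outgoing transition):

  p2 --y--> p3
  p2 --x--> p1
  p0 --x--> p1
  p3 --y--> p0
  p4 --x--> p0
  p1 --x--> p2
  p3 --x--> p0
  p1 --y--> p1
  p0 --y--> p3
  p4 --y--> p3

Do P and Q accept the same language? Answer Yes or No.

Yes

Exploring the product automaton P × Q from the start pair (s0, p1), following both machines on each input symbol, reaches 4 state pairs: (s0, p1), (s2, p2), (s1, p3), (s3, p0).
P accepts in {s0, s2} and Q accepts in {p1, p2}. In every reachable pair the two components are either both accepting — (s0, p1), (s2, p2) — or both non-accepting, so no string is accepted by exactly one of the machines: L(P) \ L(Q) and L(Q) \ L(P) are both empty.
Hence every string is accepted by P iff it is accepted by Q, and the two languages coincide.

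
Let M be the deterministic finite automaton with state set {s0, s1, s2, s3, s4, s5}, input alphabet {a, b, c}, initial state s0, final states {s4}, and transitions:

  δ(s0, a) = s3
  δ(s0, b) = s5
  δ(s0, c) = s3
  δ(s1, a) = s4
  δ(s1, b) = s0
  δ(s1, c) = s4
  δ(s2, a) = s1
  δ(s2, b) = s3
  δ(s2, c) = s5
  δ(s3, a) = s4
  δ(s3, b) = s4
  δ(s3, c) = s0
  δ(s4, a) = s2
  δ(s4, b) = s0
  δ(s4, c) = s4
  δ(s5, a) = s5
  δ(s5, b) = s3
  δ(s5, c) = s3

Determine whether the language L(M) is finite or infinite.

infinite

State s0 is reachable from the start and can reach an accepting state, and it lies on the cycle s0 → s3 → s0.
Traversing that cycle any number of times yields accepted strings of unbounded length, so the language is infinite.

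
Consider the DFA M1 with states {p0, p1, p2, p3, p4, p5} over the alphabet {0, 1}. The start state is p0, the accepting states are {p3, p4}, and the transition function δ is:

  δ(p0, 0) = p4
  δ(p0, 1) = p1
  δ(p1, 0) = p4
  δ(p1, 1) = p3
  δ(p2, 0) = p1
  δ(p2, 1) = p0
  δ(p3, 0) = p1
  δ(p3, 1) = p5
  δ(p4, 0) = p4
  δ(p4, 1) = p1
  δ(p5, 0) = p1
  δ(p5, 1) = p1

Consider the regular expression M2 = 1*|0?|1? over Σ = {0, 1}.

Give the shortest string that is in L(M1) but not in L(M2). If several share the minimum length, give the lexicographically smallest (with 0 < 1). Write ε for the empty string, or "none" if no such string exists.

The string 00 is accepted by M1 but not by M2.
No shorter string lies in the difference, and 00 is the lexicographically first length-2 string in L(M1) \ L(M2).

00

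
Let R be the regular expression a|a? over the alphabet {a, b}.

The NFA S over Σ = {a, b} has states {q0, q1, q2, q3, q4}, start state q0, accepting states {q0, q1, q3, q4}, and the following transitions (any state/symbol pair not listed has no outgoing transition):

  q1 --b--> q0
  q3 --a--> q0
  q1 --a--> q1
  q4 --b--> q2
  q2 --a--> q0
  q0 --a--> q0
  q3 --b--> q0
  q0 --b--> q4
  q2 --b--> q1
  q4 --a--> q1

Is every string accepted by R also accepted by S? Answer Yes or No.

Converting the expression R to a DFA (subset construction, then merging equivalent states) gives the minimal DFA with states {r0, r1, r2}, start state r0, accepting states {r0, r1} and transitions r0: a→r1, b→r2; r1: a→r2, b→r2; r2: a→r2, b→r2.
Exploring the product automaton R × S from the start pair (r0, q0), following both machines on each input symbol, reaches 6 state pairs: (r0, q0), (r1, q0), (r2, q4), (r2, q0), (r2, q1), (r2, q2).
R accepts in {r0, r1} and S accepts in {q0, q1, q3, q4}. The reachable pairs whose R-component is accepting are (r0, q0), (r1, q0); in each of them the S-component is accepting too, so the product for L(R) \ L(S) (R-component accepting, S-component rejecting) has no reachable accepting pair and the difference is empty.
Hence every string in L(R) is also in L(S).

Yes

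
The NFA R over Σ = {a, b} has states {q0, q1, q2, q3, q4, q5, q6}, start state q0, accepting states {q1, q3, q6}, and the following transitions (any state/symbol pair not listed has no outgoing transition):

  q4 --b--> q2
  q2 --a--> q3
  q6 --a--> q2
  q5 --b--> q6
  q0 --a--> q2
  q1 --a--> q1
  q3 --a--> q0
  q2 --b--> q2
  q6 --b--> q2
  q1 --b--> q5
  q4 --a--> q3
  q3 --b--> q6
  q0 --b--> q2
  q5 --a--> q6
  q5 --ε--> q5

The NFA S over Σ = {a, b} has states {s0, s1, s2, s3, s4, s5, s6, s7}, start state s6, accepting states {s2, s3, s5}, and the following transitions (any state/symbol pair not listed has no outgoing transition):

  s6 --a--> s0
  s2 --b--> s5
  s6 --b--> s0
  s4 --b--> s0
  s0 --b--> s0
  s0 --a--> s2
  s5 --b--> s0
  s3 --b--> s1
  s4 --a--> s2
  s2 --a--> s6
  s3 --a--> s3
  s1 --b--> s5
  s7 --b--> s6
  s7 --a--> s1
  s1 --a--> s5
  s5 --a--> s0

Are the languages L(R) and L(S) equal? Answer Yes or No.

Exploring the product automaton R × S from the start pair (q0, s6), following both machines on each input symbol, reaches 4 state pairs: (q0, s6), (q2, s0), (q3, s2), (q6, s5).
R accepts in {q1, q3, q6} and S accepts in {s2, s3, s5}. In every reachable pair the two components are either both accepting — (q3, s2), (q6, s5) — or both non-accepting, so no string is accepted by exactly one of the machines: L(R) \ L(S) and L(S) \ L(R) are both empty.
Hence every string is accepted by R iff it is accepted by S, and the two languages coincide.

Yes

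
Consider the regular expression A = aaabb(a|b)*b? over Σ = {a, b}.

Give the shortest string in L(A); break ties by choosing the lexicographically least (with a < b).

aaabb

By inspection of the expression, no string of length less than 5 matches, and aaabb is the lexicographically first match of length 5.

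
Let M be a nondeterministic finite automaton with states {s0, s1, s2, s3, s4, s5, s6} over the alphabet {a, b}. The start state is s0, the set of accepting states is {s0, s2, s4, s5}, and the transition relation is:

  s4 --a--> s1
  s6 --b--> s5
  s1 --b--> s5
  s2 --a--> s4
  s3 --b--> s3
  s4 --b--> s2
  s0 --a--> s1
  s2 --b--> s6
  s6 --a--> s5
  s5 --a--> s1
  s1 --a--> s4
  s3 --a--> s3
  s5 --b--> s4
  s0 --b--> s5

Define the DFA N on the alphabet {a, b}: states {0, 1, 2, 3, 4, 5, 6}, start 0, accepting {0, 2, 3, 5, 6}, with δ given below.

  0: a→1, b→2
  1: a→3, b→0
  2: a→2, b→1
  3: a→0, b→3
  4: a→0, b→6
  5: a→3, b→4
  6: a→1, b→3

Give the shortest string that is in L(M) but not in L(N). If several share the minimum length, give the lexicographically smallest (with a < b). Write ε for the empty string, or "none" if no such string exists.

The string bb is accepted by M but not by N.
No shorter string lies in the difference, and bb is the lexicographically first length-2 string in L(M) \ L(N).

bb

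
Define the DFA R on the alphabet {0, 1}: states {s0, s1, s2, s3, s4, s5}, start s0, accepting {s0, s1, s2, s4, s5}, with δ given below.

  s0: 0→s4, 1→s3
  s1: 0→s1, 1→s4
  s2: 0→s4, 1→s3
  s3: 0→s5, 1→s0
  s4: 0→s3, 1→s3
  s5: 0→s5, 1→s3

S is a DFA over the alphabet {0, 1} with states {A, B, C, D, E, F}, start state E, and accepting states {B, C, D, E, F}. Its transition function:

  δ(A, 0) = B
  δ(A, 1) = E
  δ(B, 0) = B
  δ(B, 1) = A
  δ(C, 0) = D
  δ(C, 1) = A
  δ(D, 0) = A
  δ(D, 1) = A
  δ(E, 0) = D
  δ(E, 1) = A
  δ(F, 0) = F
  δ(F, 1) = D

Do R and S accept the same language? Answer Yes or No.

Exploring the product automaton R × S from the start pair (s0, E), following both machines on each input symbol, reaches 4 state pairs: (s0, E), (s4, D), (s3, A), (s5, B).
R accepts in {s0, s1, s2, s4, s5} and S accepts in {B, C, D, E, F}. In every reachable pair the two components are either both accepting — (s0, E), (s4, D), (s5, B) — or both non-accepting, so no string is accepted by exactly one of the machines: L(R) \ L(S) and L(S) \ L(R) are both empty.
Hence every string is accepted by R iff it is accepted by S, and the two languages coincide.

Yes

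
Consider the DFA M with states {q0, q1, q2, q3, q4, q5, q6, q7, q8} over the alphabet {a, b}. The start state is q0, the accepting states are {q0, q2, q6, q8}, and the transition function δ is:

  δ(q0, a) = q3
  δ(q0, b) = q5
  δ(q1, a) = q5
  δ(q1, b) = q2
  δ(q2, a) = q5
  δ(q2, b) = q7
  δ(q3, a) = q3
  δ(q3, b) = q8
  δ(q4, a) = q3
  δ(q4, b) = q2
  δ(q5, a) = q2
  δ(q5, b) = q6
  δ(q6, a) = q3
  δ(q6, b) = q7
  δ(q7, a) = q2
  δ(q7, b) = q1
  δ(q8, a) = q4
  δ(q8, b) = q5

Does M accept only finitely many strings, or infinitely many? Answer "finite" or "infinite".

infinite

State q2 is reachable from the start and can reach an accepting state, and it lies on the cycle q2 → q5 → q2.
Traversing that cycle any number of times yields accepted strings of unbounded length, so the language is infinite.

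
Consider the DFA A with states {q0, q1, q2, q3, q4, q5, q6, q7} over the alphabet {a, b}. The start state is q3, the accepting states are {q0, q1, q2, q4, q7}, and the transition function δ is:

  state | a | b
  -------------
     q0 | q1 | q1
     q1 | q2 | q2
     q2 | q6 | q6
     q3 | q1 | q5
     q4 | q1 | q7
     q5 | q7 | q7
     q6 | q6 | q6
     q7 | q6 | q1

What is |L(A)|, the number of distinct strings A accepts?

The useful subgraph on states {q1, q2, q3, q5, q7} is acyclic, so L(A) is finite; the longest accepting path visits 5 useful states, giving maximum string length 4.
Counting accepting paths from q3 by length: 1 of length 1, 4 of length 2, 2 of length 3, 4 of length 4. Total 11.

11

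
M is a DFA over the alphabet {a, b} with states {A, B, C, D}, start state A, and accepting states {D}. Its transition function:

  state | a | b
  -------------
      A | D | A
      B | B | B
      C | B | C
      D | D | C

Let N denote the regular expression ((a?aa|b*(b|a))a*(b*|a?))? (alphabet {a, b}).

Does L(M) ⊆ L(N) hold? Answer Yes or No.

Converting the expression N to a DFA (subset construction, then merging equivalent states) gives the minimal DFA with states {n0, n1, n2, n3}, start state n0, accepting states {n0, n1, n2} and transitions n0: a→n1, b→n0; n1: a→n1, b→n2; n2: a→n3, b→n2; n3: a→n3, b→n3.
Exploring the product automaton M × N from the start pair (A, n0), following both machines on each input symbol, reaches 4 state pairs: (A, n0), (D, n1), (C, n2), (B, n3).
M accepts in {D} and N accepts in {n0, n1, n2}. The reachable pairs whose M-component is accepting are (D, n1); in each of them the N-component is accepting too, so the product for L(M) \ L(N) (M-component accepting, N-component rejecting) has no reachable accepting pair and the difference is empty.
Hence every string in L(M) is also in L(N).

Yes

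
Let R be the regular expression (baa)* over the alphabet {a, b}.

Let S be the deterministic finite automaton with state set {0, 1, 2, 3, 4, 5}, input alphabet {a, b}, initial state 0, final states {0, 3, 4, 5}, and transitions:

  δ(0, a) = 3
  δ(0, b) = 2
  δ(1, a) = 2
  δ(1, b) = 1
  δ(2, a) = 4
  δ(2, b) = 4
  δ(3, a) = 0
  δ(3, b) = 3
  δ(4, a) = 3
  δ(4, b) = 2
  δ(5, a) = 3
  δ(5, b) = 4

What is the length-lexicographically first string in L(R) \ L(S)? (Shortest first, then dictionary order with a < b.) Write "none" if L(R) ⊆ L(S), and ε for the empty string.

none

Converting the expression R to a DFA (subset construction, then merging equivalent states) gives the minimal DFA with states {r0, r1, r2, r3}, start state r0, accepting states {r0} and transitions r0: a→r1, b→r2; r1: a→r1, b→r1; r2: a→r3, b→r1; r3: a→r0, b→r1.
Exploring the product automaton R × S from the start pair (r0, 0), following both machines on each input symbol, reaches 10 state pairs: (r0, 0), (r1, 3), (r2, 2), (r1, 0), (r3, 4), (r1, 4), (r1, 2), (r0, 3), (r2, 3), (r3, 0).
R accepts in {r0} and S accepts in {0, 3, 4, 5}. The reachable pairs whose R-component is accepting are (r0, 0), (r0, 3); in each of them the S-component is accepting too, so the product for L(R) \ L(S) (R-component accepting, S-component rejecting) has no reachable accepting pair and the difference is empty.
So every string accepted by R is also accepted by S: L(R) \ L(S) = ∅ and there is no such string.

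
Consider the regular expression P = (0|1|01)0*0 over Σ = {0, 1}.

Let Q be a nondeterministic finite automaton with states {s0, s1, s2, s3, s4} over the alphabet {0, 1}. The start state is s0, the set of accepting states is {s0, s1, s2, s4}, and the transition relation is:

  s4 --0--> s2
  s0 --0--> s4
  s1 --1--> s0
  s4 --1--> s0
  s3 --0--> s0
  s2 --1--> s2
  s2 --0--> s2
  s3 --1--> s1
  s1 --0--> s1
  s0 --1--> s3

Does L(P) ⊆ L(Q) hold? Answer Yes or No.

Yes

Converting the expression P to a DFA (subset construction, then merging equivalent states) gives the minimal DFA with states {p0, p1, p2, p3, p4}, start state p0, accepting states {p3} and transitions p0: 0→p1, 1→p2; p1: 0→p3, 1→p2; p2: 0→p3, 1→p4; p3: 0→p3, 1→p4; p4: 0→p4, 1→p4.
Exploring the product automaton P × Q from the start pair (p0, s0), following both machines on each input symbol, reaches 12 state pairs: (p0, s0), (p1, s4), (p2, s3), (p3, s2), (p2, s0), (p3, s0), (p4, s1), (p4, s2), (p3, s4), (p4, s3), (p4, s0), (p4, s4).
P accepts in {p3} and Q accepts in {s0, s1, s2, s4}. The reachable pairs whose P-component is accepting are (p3, s2), (p3, s0), (p3, s4); in each of them the Q-component is accepting too, so the product for L(P) \ L(Q) (P-component accepting, Q-component rejecting) has no reachable accepting pair and the difference is empty.
Hence every string in L(P) is also in L(Q).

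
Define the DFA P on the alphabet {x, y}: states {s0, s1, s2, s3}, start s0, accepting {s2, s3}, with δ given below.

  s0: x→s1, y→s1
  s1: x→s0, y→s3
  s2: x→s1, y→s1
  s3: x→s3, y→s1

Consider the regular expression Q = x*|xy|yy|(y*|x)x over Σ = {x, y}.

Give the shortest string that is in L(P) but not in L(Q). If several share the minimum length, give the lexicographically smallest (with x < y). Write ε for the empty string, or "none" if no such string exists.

The string xyx is accepted by P but not by Q.
No shorter string lies in the difference, and xyx is the lexicographically first length-3 string in L(P) \ L(Q).

xyx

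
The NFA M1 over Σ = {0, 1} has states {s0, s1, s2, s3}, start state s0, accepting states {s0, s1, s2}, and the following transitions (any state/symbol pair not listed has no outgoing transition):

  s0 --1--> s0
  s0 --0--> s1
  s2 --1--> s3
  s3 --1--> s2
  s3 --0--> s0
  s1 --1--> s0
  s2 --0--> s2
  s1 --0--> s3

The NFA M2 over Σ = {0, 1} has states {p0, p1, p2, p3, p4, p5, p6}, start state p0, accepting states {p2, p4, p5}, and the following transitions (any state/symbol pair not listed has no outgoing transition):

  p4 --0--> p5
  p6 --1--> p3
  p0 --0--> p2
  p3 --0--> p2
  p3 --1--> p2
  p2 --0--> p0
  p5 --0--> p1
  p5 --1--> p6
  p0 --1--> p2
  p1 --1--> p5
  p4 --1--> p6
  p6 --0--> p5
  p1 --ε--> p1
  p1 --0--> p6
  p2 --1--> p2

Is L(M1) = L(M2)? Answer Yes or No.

No

The empty string ε is accepted by M1 but rejected by M2.
So L(M1) ≠ L(M2).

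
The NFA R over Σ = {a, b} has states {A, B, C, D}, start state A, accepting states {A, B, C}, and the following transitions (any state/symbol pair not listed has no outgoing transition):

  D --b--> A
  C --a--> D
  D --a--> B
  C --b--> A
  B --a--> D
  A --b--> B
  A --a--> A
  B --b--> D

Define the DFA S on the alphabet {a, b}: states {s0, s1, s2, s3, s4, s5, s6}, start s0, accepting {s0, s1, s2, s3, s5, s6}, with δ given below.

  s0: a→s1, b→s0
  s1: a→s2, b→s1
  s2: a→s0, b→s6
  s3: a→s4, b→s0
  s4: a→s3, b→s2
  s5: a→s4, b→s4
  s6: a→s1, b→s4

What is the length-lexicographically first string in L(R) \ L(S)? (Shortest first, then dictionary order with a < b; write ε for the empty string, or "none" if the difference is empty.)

The string ababb is accepted by R but not by S.
No shorter string lies in the difference, and ababb is the lexicographically first length-5 string in L(R) \ L(S).

ababb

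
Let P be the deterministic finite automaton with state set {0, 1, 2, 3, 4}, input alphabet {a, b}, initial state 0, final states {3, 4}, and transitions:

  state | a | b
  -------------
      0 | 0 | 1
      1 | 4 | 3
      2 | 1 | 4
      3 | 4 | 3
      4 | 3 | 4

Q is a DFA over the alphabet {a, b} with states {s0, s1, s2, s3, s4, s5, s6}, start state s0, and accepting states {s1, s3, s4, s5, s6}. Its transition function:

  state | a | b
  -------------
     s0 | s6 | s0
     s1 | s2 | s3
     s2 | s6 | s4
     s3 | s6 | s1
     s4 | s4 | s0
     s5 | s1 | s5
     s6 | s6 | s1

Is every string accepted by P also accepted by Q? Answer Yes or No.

The string bb is in L(P) but not in L(Q).
So L(P) ⊄ L(Q).

No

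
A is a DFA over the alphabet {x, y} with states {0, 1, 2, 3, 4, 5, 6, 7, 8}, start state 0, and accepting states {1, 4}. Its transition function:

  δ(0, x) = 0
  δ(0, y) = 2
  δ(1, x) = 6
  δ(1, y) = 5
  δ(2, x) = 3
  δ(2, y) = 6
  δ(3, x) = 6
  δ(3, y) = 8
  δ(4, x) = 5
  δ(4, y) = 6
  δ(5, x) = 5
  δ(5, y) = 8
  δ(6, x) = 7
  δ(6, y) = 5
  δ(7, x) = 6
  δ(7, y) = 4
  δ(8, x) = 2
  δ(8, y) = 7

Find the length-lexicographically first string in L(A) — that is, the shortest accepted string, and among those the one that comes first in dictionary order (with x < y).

A breadth-first search from 0 reaches an accepting state first via the path 0 → 2 → 6 → 7 → 4 on input yyxy.
No string of length < 4 is accepted (BFS exhausts all shorter strings without reaching an accepting state), and yyxy is the lexicographically least accepting string of length 4.

yyxy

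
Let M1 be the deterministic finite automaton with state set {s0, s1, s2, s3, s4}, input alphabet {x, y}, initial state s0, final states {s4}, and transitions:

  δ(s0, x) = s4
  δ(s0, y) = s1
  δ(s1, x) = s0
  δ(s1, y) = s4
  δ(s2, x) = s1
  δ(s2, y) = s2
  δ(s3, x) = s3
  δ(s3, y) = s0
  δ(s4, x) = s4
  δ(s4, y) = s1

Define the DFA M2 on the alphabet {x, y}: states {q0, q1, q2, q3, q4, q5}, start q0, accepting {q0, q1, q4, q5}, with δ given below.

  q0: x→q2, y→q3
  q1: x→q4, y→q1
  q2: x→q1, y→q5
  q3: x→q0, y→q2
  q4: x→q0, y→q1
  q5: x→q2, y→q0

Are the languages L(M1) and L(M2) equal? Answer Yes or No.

No

The string x is accepted by M1 but rejected by M2.
So L(M1) ≠ L(M2).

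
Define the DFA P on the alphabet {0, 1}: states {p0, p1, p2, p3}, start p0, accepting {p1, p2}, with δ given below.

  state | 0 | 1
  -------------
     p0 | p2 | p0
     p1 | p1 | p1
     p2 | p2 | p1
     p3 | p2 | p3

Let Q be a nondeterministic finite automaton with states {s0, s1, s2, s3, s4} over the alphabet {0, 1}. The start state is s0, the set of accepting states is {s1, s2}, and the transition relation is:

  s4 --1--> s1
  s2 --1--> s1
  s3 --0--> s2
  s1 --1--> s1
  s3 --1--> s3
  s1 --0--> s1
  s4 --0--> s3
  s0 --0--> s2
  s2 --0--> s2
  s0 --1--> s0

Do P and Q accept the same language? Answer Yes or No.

Exploring the product automaton P × Q from the start pair (p0, s0), following both machines on each input symbol, reaches 3 state pairs: (p0, s0), (p2, s2), (p1, s1).
P accepts in {p1, p2} and Q accepts in {s1, s2}. In every reachable pair the two components are either both accepting — (p2, s2), (p1, s1) — or both non-accepting, so no string is accepted by exactly one of the machines: L(P) \ L(Q) and L(Q) \ L(P) are both empty.
Hence every string is accepted by P iff it is accepted by Q, and the two languages coincide.

Yes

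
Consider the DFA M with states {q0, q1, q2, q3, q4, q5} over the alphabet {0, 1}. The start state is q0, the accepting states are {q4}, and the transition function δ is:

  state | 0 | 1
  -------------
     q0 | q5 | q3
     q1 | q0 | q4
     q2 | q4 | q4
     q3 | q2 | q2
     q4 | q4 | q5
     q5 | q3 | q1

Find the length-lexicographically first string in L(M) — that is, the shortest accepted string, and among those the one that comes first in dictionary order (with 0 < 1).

011

A breadth-first search from q0 reaches an accepting state first via the path q0 → q5 → q1 → q4 on input 011.
No string of length < 3 is accepted (BFS exhausts all shorter strings without reaching an accepting state), and 011 is the lexicographically least accepting string of length 3.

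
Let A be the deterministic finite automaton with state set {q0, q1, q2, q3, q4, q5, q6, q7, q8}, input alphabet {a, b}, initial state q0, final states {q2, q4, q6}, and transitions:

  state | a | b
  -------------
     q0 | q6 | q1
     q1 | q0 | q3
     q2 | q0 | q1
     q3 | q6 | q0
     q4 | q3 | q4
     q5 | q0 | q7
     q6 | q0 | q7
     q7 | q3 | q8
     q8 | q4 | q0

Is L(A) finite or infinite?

infinite

State q0 is reachable from the start and can reach an accepting state, and it lies on the cycle q0 → q1 → q0.
Traversing that cycle any number of times yields accepted strings of unbounded length, so the language is infinite.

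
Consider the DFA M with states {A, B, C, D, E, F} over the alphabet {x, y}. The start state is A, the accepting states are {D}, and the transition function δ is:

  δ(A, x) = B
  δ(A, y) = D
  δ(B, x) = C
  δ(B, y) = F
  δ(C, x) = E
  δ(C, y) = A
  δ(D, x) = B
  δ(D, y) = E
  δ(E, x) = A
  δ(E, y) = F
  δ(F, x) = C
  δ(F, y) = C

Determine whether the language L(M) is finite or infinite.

infinite

State A is reachable from the start and can reach an accepting state, and it lies on the cycle A → B → C → A.
Traversing that cycle any number of times yields accepted strings of unbounded length, so the language is infinite.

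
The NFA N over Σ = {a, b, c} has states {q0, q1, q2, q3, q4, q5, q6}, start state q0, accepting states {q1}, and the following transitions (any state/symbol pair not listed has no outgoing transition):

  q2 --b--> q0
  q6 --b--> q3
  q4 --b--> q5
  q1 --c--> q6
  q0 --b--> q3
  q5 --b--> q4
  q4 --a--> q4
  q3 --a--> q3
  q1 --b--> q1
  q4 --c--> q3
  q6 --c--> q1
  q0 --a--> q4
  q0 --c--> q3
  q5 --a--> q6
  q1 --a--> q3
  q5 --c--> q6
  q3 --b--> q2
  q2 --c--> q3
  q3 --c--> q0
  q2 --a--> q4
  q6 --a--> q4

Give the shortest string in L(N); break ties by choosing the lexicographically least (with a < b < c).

abac

A breadth-first search from q0 reaches an accepting state first via the path q0 → q4 → q5 → q6 → q1 on input abac.
No string of length < 4 is accepted (BFS exhausts all shorter strings without reaching an accepting state), and abac is the lexicographically least accepting string of length 4.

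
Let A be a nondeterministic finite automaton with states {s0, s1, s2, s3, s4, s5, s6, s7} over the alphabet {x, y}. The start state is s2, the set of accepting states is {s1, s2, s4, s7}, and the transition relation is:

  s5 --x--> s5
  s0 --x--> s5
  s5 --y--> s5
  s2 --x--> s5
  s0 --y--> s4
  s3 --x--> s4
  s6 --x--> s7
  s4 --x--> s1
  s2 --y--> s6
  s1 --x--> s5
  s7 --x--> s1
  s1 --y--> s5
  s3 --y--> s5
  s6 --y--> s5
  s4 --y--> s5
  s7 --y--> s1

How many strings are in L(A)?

The useful subgraph on states {s1, s2, s6, s7} is acyclic, so L(A) is finite; the longest accepting path visits 4 useful states, giving maximum string length 3.
Counting accepting paths from s2 by length: 1 of length 0, 1 of length 2, 2 of length 3. Total 4.

4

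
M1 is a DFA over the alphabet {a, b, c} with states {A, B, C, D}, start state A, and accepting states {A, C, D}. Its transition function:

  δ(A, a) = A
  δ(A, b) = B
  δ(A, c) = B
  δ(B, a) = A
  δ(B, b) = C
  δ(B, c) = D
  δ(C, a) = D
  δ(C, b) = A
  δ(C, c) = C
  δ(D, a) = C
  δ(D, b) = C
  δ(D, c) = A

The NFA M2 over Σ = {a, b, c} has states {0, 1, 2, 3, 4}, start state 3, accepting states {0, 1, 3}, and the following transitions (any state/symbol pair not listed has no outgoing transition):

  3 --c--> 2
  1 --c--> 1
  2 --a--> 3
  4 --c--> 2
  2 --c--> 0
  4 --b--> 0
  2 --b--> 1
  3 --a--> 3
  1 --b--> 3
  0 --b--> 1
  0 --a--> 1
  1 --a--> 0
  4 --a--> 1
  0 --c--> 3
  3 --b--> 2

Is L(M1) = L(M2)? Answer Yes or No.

Exploring the product automaton M1 × M2 from the start pair (A, 3), following both machines on each input symbol, reaches 4 state pairs: (A, 3), (B, 2), (C, 1), (D, 0).
M1 accepts in {A, C, D} and M2 accepts in {0, 1, 3}. In every reachable pair the two components are either both accepting — (A, 3), (C, 1), (D, 0) — or both non-accepting, so no string is accepted by exactly one of the machines: L(M1) \ L(M2) and L(M2) \ L(M1) are both empty.
Hence every string is accepted by M1 iff it is accepted by M2, and the two languages coincide.

Yes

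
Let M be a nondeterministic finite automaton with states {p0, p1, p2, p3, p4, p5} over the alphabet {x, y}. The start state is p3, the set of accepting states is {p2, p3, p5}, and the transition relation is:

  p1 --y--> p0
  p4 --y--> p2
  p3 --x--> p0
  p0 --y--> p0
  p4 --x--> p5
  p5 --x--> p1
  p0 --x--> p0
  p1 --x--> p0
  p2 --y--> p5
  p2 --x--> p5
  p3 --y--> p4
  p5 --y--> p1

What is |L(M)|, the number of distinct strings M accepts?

The useful subgraph on states {p2, p3, p4, p5} is acyclic, so L(M) is finite; the longest accepting path visits 4 useful states, giving maximum string length 3.
Counting accepting paths from p3 by length: 1 of length 0, 2 of length 2, 2 of length 3. Total 5.

5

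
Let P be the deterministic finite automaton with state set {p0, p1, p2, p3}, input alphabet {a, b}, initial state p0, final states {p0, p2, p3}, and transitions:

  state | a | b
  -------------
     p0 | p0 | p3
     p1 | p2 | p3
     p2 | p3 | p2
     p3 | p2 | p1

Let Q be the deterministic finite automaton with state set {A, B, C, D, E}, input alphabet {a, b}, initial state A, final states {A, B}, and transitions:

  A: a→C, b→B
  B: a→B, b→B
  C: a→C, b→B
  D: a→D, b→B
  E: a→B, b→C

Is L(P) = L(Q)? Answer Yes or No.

No

The string a is accepted by P but rejected by Q.
So L(P) ≠ L(Q).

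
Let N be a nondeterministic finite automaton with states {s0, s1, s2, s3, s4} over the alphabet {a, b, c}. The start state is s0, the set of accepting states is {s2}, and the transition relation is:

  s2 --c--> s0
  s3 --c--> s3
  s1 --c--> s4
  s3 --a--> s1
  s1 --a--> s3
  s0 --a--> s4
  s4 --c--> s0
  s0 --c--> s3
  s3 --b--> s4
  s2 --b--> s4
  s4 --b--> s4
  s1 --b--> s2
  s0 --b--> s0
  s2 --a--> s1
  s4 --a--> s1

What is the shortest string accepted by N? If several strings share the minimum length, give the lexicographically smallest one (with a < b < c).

aab

A breadth-first search from s0 reaches an accepting state first via the path s0 → s4 → s1 → s2 on input aab.
No string of length < 3 is accepted (BFS exhausts all shorter strings without reaching an accepting state), and aab is the lexicographically least accepting string of length 3.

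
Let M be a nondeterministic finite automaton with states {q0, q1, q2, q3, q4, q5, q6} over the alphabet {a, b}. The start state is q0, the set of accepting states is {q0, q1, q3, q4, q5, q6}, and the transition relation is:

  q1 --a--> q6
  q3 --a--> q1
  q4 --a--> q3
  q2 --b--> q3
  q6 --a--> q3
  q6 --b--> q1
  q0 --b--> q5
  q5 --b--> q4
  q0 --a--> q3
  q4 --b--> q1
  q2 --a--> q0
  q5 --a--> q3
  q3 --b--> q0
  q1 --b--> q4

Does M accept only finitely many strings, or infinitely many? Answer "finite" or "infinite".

infinite

State q0 is reachable from the start and can reach an accepting state, and it lies on the cycle q0 → q3 → q0.
Traversing that cycle any number of times yields accepted strings of unbounded length, so the language is infinite.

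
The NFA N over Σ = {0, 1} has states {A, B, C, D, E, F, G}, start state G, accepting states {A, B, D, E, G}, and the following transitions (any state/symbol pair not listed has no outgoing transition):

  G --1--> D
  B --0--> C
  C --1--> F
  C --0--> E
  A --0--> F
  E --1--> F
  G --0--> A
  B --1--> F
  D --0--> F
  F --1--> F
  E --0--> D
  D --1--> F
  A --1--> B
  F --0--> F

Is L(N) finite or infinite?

finite

The useful states (reachable from G and able to reach an accepting state) are {A, B, C, D, E, G}.
Restricted to these states the transition graph has no cycle, so every accepting path has bounded length and L is finite.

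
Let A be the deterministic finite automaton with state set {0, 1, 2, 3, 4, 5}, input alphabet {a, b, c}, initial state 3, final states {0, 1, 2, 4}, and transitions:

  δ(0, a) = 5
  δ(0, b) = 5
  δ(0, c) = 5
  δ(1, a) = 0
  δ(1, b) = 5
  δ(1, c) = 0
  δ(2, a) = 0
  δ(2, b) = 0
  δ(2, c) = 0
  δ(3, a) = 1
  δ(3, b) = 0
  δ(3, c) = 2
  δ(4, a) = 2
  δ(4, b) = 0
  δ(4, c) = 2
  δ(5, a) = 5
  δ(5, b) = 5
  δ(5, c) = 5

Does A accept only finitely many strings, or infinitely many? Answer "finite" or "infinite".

finite

The useful states (reachable from 3 and able to reach an accepting state) are {0, 1, 2, 3}.
Restricted to these states the transition graph has no cycle, so every accepting path has bounded length and L is finite.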